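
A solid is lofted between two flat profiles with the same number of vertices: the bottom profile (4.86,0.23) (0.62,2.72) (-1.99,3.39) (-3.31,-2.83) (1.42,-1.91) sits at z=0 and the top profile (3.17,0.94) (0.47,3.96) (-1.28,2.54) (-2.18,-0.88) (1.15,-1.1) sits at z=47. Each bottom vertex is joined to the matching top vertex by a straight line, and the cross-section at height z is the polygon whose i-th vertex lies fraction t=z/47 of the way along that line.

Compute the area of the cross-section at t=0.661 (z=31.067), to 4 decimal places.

Area at t=0.661: 20.3909

Cross-section at t=0.661: each vertex is (1-t)·p0[i] + t·p1[i].
  v1: (1-0.661)·(4.86,0.23) + 0.661·(3.17,0.94) = (3.7429,0.6993)
  v2: (1-0.661)·(0.62,2.72) + 0.661·(0.47,3.96) = (0.5209,3.5396)
  v3: (1-0.661)·(-1.99,3.39) + 0.661·(-1.28,2.54) = (-1.5207,2.8281)
  v4: (1-0.661)·(-3.31,-2.83) + 0.661·(-2.18,-0.88) = (-2.5631,-1.5411)
  v5: (1-0.661)·(1.42,-1.91) + 0.661·(1.15,-1.1) = (1.2415,-1.3746)
Shoelace sum Σ(x_i·y_{i+1} − x_{i+1}·y_i):
  i=1: 3.7429·3.5396 − 0.5209·0.6993 = +12.8843 (running +12.8843)
  i=2: 0.5209·2.8281 − -1.5207·3.5396 = +6.8557 (running +19.7401)
  i=3: -1.5207·-1.5411 − -2.5631·2.8281 = +9.5922 (running +29.3323)
  i=4: -2.5631·-1.3746 − 1.2415·-1.5411 = +5.4364 (running +34.7687)
  i=5: 1.2415·0.6993 − 3.7429·-1.3746 = +6.0132 (running +40.7819)
Area = |Σ|/2 = |40.7819|/2 = 20.3909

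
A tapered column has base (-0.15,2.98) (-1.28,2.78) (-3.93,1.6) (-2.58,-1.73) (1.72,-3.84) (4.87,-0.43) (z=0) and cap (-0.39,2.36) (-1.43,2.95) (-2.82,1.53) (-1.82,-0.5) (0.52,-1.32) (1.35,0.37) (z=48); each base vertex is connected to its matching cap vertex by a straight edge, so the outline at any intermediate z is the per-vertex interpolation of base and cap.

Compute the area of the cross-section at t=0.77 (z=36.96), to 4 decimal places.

Area at t=0.77: 14.4669

Cross-section at t=0.77: each vertex is (1-t)·p0[i] + t·p1[i].
  v1: (1-0.77)·(-0.15,2.98) + 0.77·(-0.39,2.36) = (-0.3348,2.5026)
  v2: (1-0.77)·(-1.28,2.78) + 0.77·(-1.43,2.95) = (-1.3955,2.9109)
  v3: (1-0.77)·(-3.93,1.6) + 0.77·(-2.82,1.53) = (-3.0753,1.5461)
  v4: (1-0.77)·(-2.58,-1.73) + 0.77·(-1.82,-0.5) = (-1.9948,-0.7829)
  v5: (1-0.77)·(1.72,-3.84) + 0.77·(0.52,-1.32) = (0.7960,-1.8996)
  v6: (1-0.77)·(4.87,-0.43) + 0.77·(1.35,0.37) = (2.1596,0.1860)
Shoelace sum Σ(x_i·y_{i+1} − x_{i+1}·y_i):
  i=1: -0.3348·2.9109 − -1.3955·2.5026 = +2.5178 (running +2.5178)
  i=2: -1.3955·1.5461 − -3.0753·2.9109 = +6.7943 (running +9.3121)
  i=3: -3.0753·-0.7829 − -1.9948·1.5461 = +5.4918 (running +14.8039)
  i=4: -1.9948·-1.8996 − 0.7960·-0.7829 = +4.4125 (running +19.2164)
  i=5: 0.7960·0.1860 − 2.1596·-1.8996 = +4.2504 (running +23.4669)
  i=6: 2.1596·2.5026 − -0.3348·0.1860 = +5.4669 (running +28.9338)
Area = |Σ|/2 = |28.9338|/2 = 14.4669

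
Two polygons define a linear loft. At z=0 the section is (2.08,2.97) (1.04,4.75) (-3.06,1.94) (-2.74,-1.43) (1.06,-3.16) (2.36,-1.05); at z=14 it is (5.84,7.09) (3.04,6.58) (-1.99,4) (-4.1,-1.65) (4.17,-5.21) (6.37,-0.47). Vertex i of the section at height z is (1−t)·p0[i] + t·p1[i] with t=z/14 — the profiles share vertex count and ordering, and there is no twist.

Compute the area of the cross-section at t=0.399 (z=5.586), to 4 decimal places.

Cross-section at t=0.399: each vertex is (1-t)·p0[i] + t·p1[i].
  v1: (1-0.399)·(2.08,2.97) + 0.399·(5.84,7.09) = (3.5802,4.6139)
  v2: (1-0.399)·(1.04,4.75) + 0.399·(3.04,6.58) = (1.8380,5.4802)
  v3: (1-0.399)·(-3.06,1.94) + 0.399·(-1.99,4) = (-2.6331,2.7619)
  v4: (1-0.399)·(-2.74,-1.43) + 0.399·(-4.1,-1.65) = (-3.2826,-1.5178)
  v5: (1-0.399)·(1.06,-3.16) + 0.399·(4.17,-5.21) = (2.3009,-3.9779)
  v6: (1-0.399)·(2.36,-1.05) + 0.399·(6.37,-0.47) = (3.9600,-0.8186)
Shoelace sum Σ(x_i·y_{i+1} − x_{i+1}·y_i):
  i=1: 3.5802·5.4802 − 1.8380·4.6139 = +11.1400 (running +11.1400)
  i=2: 1.8380·2.7619 − -2.6331·5.4802 = +19.5061 (running +30.6461)
  i=3: -2.6331·-1.5178 − -3.2826·2.7619 = +13.0629 (running +43.7090)
  i=4: -3.2826·-3.9779 − 2.3009·-1.5178 = +16.5504 (running +60.2594)
  i=5: 2.3009·-0.8186 − 3.9600·-3.9779 = +13.8692 (running +74.1286)
  i=6: 3.9600·4.6139 − 3.5802·-0.8186 = +21.2016 (running +95.3302)
Area = |Σ|/2 = |95.3302|/2 = 47.6651

Area at t=0.399: 47.6651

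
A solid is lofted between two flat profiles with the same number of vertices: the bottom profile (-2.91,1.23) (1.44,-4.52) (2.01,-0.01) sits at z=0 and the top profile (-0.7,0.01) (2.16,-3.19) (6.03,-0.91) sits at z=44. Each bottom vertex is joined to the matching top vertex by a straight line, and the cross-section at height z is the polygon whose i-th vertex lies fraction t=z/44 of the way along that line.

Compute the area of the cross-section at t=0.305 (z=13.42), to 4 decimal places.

Area at t=0.305: 11.3791

Cross-section at t=0.305: each vertex is (1-t)·p0[i] + t·p1[i].
  v1: (1-0.305)·(-2.91,1.23) + 0.305·(-0.7,0.01) = (-2.2359,0.8579)
  v2: (1-0.305)·(1.44,-4.52) + 0.305·(2.16,-3.19) = (1.6596,-4.1143)
  v3: (1-0.305)·(2.01,-0.01) + 0.305·(6.03,-0.91) = (3.2361,-0.2845)
Shoelace sum Σ(x_i·y_{i+1} − x_{i+1}·y_i):
  i=1: -2.2359·-4.1143 − 1.6596·0.8579 = +7.7757 (running +7.7757)
  i=2: 1.6596·-0.2845 − 3.2361·-4.1143 = +12.8423 (running +20.6180)
  i=3: 3.2361·0.8579 − -2.2359·-0.2845 = +2.1401 (running +22.7581)
Area = |Σ|/2 = |22.7581|/2 = 11.3791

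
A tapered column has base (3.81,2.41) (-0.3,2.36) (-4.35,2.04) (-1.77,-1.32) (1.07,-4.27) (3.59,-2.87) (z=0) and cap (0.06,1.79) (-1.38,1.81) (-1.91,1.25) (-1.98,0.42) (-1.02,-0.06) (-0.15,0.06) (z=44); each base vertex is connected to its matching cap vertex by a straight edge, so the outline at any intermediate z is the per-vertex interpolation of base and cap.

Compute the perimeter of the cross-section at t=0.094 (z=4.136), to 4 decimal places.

Cross-section at t=0.094: each vertex is (1-t)·p0[i] + t·p1[i].
  v1: (1-0.094)·(3.81,2.41) + 0.094·(0.06,1.79) = (3.4575,2.3517)
  v2: (1-0.094)·(-0.3,2.36) + 0.094·(-1.38,1.81) = (-0.4015,2.3083)
  v3: (1-0.094)·(-4.35,2.04) + 0.094·(-1.91,1.25) = (-4.1206,1.9657)
  v4: (1-0.094)·(-1.77,-1.32) + 0.094·(-1.98,0.42) = (-1.7897,-1.1564)
  v5: (1-0.094)·(1.07,-4.27) + 0.094·(-1.02,-0.06) = (0.8735,-3.8743)
  v6: (1-0.094)·(3.59,-2.87) + 0.094·(-0.15,0.06) = (3.2384,-2.5946)
Perimeter = Σ |v_{i+1} − v_i|:
  edge 1→2: √(-3.8590² + -0.0434²) = 3.8593 (running 3.8593)
  edge 2→3: √(-3.7191² + -0.3426²) = 3.7349 (running 7.5941)
  edge 3→4: √(2.3309² + -3.1222²) = 3.8963 (running 11.4904)
  edge 4→5: √(2.6633² + -2.7178²) = 3.8052 (running 15.2956)
  edge 5→6: √(2.3649² + 1.2797²) = 2.6889 (running 17.9846)
  edge 6→1: √(0.2191² + 4.9463²) = 4.9511 (running 22.9357)
Perimeter = 22.9357

Perimeter at t=0.094: 22.9357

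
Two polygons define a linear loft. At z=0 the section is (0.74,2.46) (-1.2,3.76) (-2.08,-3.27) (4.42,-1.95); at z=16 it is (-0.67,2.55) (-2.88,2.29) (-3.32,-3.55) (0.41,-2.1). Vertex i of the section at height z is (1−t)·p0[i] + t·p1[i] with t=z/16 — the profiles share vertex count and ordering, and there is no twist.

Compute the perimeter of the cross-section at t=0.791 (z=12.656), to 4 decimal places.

Cross-section at t=0.791: each vertex is (1-t)·p0[i] + t·p1[i].
  v1: (1-0.791)·(0.74,2.46) + 0.791·(-0.67,2.55) = (-0.3753,2.5312)
  v2: (1-0.791)·(-1.2,3.76) + 0.791·(-2.88,2.29) = (-2.5289,2.5972)
  v3: (1-0.791)·(-2.08,-3.27) + 0.791·(-3.32,-3.55) = (-3.0608,-3.4915)
  v4: (1-0.791)·(4.42,-1.95) + 0.791·(0.41,-2.1) = (1.2481,-2.0687)
Perimeter = Σ |v_{i+1} − v_i|:
  edge 1→2: √(-2.1536² + 0.0660²) = 2.1546 (running 2.1546)
  edge 2→3: √(-0.5320² + -6.0887²) = 6.1119 (running 8.2665)
  edge 3→4: √(4.3089² + 1.4228²) = 4.5378 (running 12.8043)
  edge 4→1: √(-1.6234² + 4.5998²) = 4.8779 (running 17.6822)
Perimeter = 17.6822

Perimeter at t=0.791: 17.6822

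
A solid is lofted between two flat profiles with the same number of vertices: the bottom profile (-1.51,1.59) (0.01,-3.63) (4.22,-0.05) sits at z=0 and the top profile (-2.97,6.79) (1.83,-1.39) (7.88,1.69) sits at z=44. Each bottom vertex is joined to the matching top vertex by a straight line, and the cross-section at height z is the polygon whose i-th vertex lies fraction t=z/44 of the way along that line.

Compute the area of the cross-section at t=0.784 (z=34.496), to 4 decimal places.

Area at t=0.784: 27.8338

Cross-section at t=0.784: each vertex is (1-t)·p0[i] + t·p1[i].
  v1: (1-0.784)·(-1.51,1.59) + 0.784·(-2.97,6.79) = (-2.6546,5.6668)
  v2: (1-0.784)·(0.01,-3.63) + 0.784·(1.83,-1.39) = (1.4369,-1.8738)
  v3: (1-0.784)·(4.22,-0.05) + 0.784·(7.88,1.69) = (7.0894,1.3142)
Shoelace sum Σ(x_i·y_{i+1} − x_{i+1}·y_i):
  i=1: -2.6546·-1.8738 − 1.4369·5.6668 = -3.1681 (running -3.1681)
  i=2: 1.4369·1.3142 − 7.0894·-1.8738 = +15.1728 (running +12.0046)
  i=3: 7.0894·5.6668 − -2.6546·1.3142 = +43.6631 (running +55.6677)
Area = |Σ|/2 = |55.6677|/2 = 27.8338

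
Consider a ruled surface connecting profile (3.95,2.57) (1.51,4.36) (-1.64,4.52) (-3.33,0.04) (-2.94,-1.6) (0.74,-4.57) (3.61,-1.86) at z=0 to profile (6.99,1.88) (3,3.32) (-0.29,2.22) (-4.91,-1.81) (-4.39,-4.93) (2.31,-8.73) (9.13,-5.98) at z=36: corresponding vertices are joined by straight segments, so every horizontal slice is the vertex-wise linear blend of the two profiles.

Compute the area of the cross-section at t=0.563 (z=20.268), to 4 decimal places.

Cross-section at t=0.563: each vertex is (1-t)·p0[i] + t·p1[i].
  v1: (1-0.563)·(3.95,2.57) + 0.563·(6.99,1.88) = (5.6615,2.1815)
  v2: (1-0.563)·(1.51,4.36) + 0.563·(3,3.32) = (2.3489,3.7745)
  v3: (1-0.563)·(-1.64,4.52) + 0.563·(-0.29,2.22) = (-0.8800,3.2251)
  v4: (1-0.563)·(-3.33,0.04) + 0.563·(-4.91,-1.81) = (-4.2195,-1.0015)
  v5: (1-0.563)·(-2.94,-1.6) + 0.563·(-4.39,-4.93) = (-3.7563,-3.4748)
  v6: (1-0.563)·(0.74,-4.57) + 0.563·(2.31,-8.73) = (1.6239,-6.9121)
  v7: (1-0.563)·(3.61,-1.86) + 0.563·(9.13,-5.98) = (6.7178,-4.1796)
Shoelace sum Σ(x_i·y_{i+1} − x_{i+1}·y_i):
  i=1: 5.6615·3.7745 − 2.3489·2.1815 = +16.2452 (running +16.2452)
  i=2: 2.3489·3.2251 − -0.8800·3.7745 = +10.8967 (running +27.1419)
  i=3: -0.8800·-1.0015 − -4.2195·3.2251 = +14.4898 (running +41.6316)
  i=4: -4.2195·-3.4748 − -3.7563·-1.0015 = +10.8998 (running +52.5315)
  i=5: -3.7563·-6.9121 − 1.6239·-3.4748 = +31.6069 (running +84.1384)
  i=6: 1.6239·-4.1796 − 6.7178·-6.9121 = +39.6465 (running +123.7849)
  i=7: 6.7178·2.1815 − 5.6615·-4.1796 = +38.3177 (running +162.1025)
Area = |Σ|/2 = |162.1025|/2 = 81.0513

Area at t=0.563: 81.0513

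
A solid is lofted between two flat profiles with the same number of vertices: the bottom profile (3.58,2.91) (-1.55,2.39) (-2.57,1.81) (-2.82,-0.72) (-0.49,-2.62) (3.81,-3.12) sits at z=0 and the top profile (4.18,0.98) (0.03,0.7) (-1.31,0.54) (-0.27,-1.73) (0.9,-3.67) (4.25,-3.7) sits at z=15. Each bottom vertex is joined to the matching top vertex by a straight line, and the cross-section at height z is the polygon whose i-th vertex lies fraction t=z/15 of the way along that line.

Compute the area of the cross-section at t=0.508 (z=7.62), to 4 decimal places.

Cross-section at t=0.508: each vertex is (1-t)·p0[i] + t·p1[i].
  v1: (1-0.508)·(3.58,2.91) + 0.508·(4.18,0.98) = (3.8848,1.9296)
  v2: (1-0.508)·(-1.55,2.39) + 0.508·(0.03,0.7) = (-0.7474,1.5315)
  v3: (1-0.508)·(-2.57,1.81) + 0.508·(-1.31,0.54) = (-1.9299,1.1648)
  v4: (1-0.508)·(-2.82,-0.72) + 0.508·(-0.27,-1.73) = (-1.5246,-1.2331)
  v5: (1-0.508)·(-0.49,-2.62) + 0.508·(0.9,-3.67) = (0.2161,-3.1534)
  v6: (1-0.508)·(3.81,-3.12) + 0.508·(4.25,-3.7) = (4.0335,-3.4146)
Shoelace sum Σ(x_i·y_{i+1} − x_{i+1}·y_i):
  i=1: 3.8848·1.5315 − -0.7474·1.9296 = +7.3916 (running +7.3916)
  i=2: -0.7474·1.1648 − -1.9299·1.5315 = +2.0851 (running +9.4766)
  i=3: -1.9299·-1.2331 − -1.5246·1.1648 = +4.1557 (running +13.6323)
  i=4: -1.5246·-3.1534 − 0.2161·-1.2331 = +5.0742 (running +18.7065)
  i=5: 0.2161·-3.4146 − 4.0335·-3.1534 = +11.9813 (running +30.6878)
  i=6: 4.0335·1.9296 − 3.8848·-3.4146 = +21.0481 (running +51.7359)
Area = |Σ|/2 = |51.7359|/2 = 25.8680

Area at t=0.508: 25.8680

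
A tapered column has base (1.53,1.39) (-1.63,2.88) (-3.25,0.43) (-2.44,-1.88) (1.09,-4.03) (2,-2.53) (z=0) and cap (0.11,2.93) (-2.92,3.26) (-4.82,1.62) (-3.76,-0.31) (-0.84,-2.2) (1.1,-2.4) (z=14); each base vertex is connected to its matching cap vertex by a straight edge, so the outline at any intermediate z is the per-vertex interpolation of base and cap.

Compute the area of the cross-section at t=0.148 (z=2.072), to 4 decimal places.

Cross-section at t=0.148: each vertex is (1-t)·p0[i] + t·p1[i].
  v1: (1-0.148)·(1.53,1.39) + 0.148·(0.11,2.93) = (1.3198,1.6179)
  v2: (1-0.148)·(-1.63,2.88) + 0.148·(-2.92,3.26) = (-1.8209,2.9362)
  v3: (1-0.148)·(-3.25,0.43) + 0.148·(-4.82,1.62) = (-3.4824,0.6061)
  v4: (1-0.148)·(-2.44,-1.88) + 0.148·(-3.76,-0.31) = (-2.6354,-1.6476)
  v5: (1-0.148)·(1.09,-4.03) + 0.148·(-0.84,-2.2) = (0.8044,-3.7592)
  v6: (1-0.148)·(2,-2.53) + 0.148·(1.1,-2.4) = (1.8668,-2.5108)
Shoelace sum Σ(x_i·y_{i+1} − x_{i+1}·y_i):
  i=1: 1.3198·2.9362 − -1.8209·1.6179 = +6.8215 (running +6.8215)
  i=2: -1.8209·0.6061 − -3.4824·2.9362 = +9.1213 (running +15.9428)
  i=3: -3.4824·-1.6476 − -2.6354·0.6061 = +7.3350 (running +23.2778)
  i=4: -2.6354·-3.7592 − 0.8044·-1.6476 = +11.2320 (running +34.5099)
  i=5: 0.8044·-2.5108 − 1.8668·-3.7592 = +4.9980 (running +39.5079)
  i=6: 1.8668·1.6179 − 1.3198·-2.5108 = +6.3341 (running +45.8421)
Area = |Σ|/2 = |45.8421|/2 = 22.9210

Area at t=0.148: 22.9210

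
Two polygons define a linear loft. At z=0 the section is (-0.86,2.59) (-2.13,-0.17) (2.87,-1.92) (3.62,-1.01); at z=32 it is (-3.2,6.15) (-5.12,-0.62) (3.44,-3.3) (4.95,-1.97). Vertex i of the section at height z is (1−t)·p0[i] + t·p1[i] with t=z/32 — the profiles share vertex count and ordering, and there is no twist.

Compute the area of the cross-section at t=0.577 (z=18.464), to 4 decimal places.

Cross-section at t=0.577: each vertex is (1-t)·p0[i] + t·p1[i].
  v1: (1-0.577)·(-0.86,2.59) + 0.577·(-3.2,6.15) = (-2.2102,4.6441)
  v2: (1-0.577)·(-2.13,-0.17) + 0.577·(-5.12,-0.62) = (-3.8552,-0.4296)
  v3: (1-0.577)·(2.87,-1.92) + 0.577·(3.44,-3.3) = (3.1989,-2.7163)
  v4: (1-0.577)·(3.62,-1.01) + 0.577·(4.95,-1.97) = (4.3874,-1.5639)
Shoelace sum Σ(x_i·y_{i+1} − x_{i+1}·y_i):
  i=1: -2.2102·-0.4296 − -3.8552·4.6441 = +18.8538 (running +18.8538)
  i=2: -3.8552·-2.7163 − 3.1989·-0.4296 = +11.8462 (running +30.7000)
  i=3: 3.1989·-1.5639 − 4.3874·-2.7163 = +6.9145 (running +37.6145)
  i=4: 4.3874·4.6441 − -2.2102·-1.5639 = +16.9191 (running +54.5336)
Area = |Σ|/2 = |54.5336|/2 = 27.2668

Area at t=0.577: 27.2668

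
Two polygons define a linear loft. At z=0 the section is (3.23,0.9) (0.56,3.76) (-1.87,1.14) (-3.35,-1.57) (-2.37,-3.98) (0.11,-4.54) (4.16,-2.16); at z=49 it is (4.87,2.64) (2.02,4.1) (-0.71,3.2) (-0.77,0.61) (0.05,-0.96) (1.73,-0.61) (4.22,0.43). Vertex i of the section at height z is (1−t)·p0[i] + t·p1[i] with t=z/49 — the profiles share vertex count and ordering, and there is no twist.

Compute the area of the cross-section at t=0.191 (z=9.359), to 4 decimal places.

Area at t=0.191: 34.3615

Cross-section at t=0.191: each vertex is (1-t)·p0[i] + t·p1[i].
  v1: (1-0.191)·(3.23,0.9) + 0.191·(4.87,2.64) = (3.5432,1.2323)
  v2: (1-0.191)·(0.56,3.76) + 0.191·(2.02,4.1) = (0.8389,3.8249)
  v3: (1-0.191)·(-1.87,1.14) + 0.191·(-0.71,3.2) = (-1.6484,1.5335)
  v4: (1-0.191)·(-3.35,-1.57) + 0.191·(-0.77,0.61) = (-2.8572,-1.1536)
  v5: (1-0.191)·(-2.37,-3.98) + 0.191·(0.05,-0.96) = (-1.9078,-3.4032)
  v6: (1-0.191)·(0.11,-4.54) + 0.191·(1.73,-0.61) = (0.4194,-3.7894)
  v7: (1-0.191)·(4.16,-2.16) + 0.191·(4.22,0.43) = (4.1715,-1.6653)
Shoelace sum Σ(x_i·y_{i+1} − x_{i+1}·y_i):
  i=1: 3.5432·3.8249 − 0.8389·1.2323 = +12.5189 (running +12.5189)
  i=2: 0.8389·1.5335 − -1.6484·3.8249 = +7.5915 (running +20.1105)
  i=3: -1.6484·-1.1536 − -2.8572·1.5335 = +6.2831 (running +26.3936)
  i=4: -2.8572·-3.4032 − -1.9078·-1.1536 = +7.5228 (running +33.9163)
  i=5: -1.9078·-3.7894 − 0.4194·-3.4032 = +8.6566 (running +42.5730)
  i=6: 0.4194·-1.6653 − 4.1715·-3.7894 = +15.1087 (running +57.6817)
  i=7: 4.1715·1.2323 − 3.5432·-1.6653 = +11.0413 (running +68.7230)
Area = |Σ|/2 = |68.7230|/2 = 34.3615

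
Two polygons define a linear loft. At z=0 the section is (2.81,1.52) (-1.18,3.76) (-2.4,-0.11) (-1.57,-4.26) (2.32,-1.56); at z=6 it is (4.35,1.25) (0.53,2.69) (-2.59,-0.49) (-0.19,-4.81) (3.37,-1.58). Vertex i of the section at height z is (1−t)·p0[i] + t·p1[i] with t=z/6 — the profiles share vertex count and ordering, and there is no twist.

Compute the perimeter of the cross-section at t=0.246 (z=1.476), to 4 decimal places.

Perimeter at t=0.246: 20.7020

Cross-section at t=0.246: each vertex is (1-t)·p0[i] + t·p1[i].
  v1: (1-0.246)·(2.81,1.52) + 0.246·(4.35,1.25) = (3.1888,1.4536)
  v2: (1-0.246)·(-1.18,3.76) + 0.246·(0.53,2.69) = (-0.7593,3.4968)
  v3: (1-0.246)·(-2.4,-0.11) + 0.246·(-2.59,-0.49) = (-2.4467,-0.2035)
  v4: (1-0.246)·(-1.57,-4.26) + 0.246·(-0.19,-4.81) = (-1.2305,-4.3953)
  v5: (1-0.246)·(2.32,-1.56) + 0.246·(3.37,-1.58) = (2.5783,-1.5649)
Perimeter = Σ |v_{i+1} − v_i|:
  edge 1→2: √(-3.9482² + 2.0432²) = 4.4455 (running 4.4455)
  edge 2→3: √(-1.6874² + -3.7003²) = 4.0668 (running 8.5124)
  edge 3→4: √(1.2162² + -4.1918²) = 4.3647 (running 12.8771)
  edge 4→5: √(3.8088² + 2.8304²) = 4.7453 (running 17.6224)
  edge 5→1: √(0.6105² + 3.0185²) = 3.0796 (running 20.7020)
Perimeter = 20.7020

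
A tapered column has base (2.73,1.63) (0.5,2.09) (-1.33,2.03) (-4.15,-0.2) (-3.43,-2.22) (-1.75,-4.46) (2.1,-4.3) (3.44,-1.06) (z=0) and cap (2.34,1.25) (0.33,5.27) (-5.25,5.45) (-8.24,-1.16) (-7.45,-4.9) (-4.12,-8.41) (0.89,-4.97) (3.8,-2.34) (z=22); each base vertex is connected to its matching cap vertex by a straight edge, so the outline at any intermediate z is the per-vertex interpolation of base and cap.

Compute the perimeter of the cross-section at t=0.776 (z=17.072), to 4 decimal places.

Cross-section at t=0.776: each vertex is (1-t)·p0[i] + t·p1[i].
  v1: (1-0.776)·(2.73,1.63) + 0.776·(2.34,1.25) = (2.4274,1.3351)
  v2: (1-0.776)·(0.5,2.09) + 0.776·(0.33,5.27) = (0.3681,4.5577)
  v3: (1-0.776)·(-1.33,2.03) + 0.776·(-5.25,5.45) = (-4.3719,4.6839)
  v4: (1-0.776)·(-4.15,-0.2) + 0.776·(-8.24,-1.16) = (-7.3238,-0.9450)
  v5: (1-0.776)·(-3.43,-2.22) + 0.776·(-7.45,-4.9) = (-6.5495,-4.2997)
  v6: (1-0.776)·(-1.75,-4.46) + 0.776·(-4.12,-8.41) = (-3.5891,-7.5252)
  v7: (1-0.776)·(2.1,-4.3) + 0.776·(0.89,-4.97) = (1.1610,-4.8199)
  v8: (1-0.776)·(3.44,-1.06) + 0.776·(3.8,-2.34) = (3.7194,-2.0533)
Perimeter = Σ |v_{i+1} − v_i|:
  edge 1→2: √(-2.0593² + 3.2226²) = 3.8243 (running 3.8243)
  edge 2→3: √(-4.7400² + 0.1262²) = 4.7417 (running 8.5660)
  edge 3→4: √(-2.9519² + -5.6289²) = 6.3560 (running 14.9220)
  edge 4→5: √(0.7743² + -3.3547²) = 3.4429 (running 18.3649)
  edge 5→6: √(2.9604² + -3.2255²) = 4.3781 (running 22.7430)
  edge 6→7: √(4.7502² + 2.7053²) = 5.4665 (running 28.2095)
  edge 7→8: √(2.5583² + 2.7666²) = 3.7682 (running 31.9777)
  edge 8→1: √(-1.2920² + 3.3884²) = 3.6264 (running 35.6041)
Perimeter = 35.6041

Perimeter at t=0.776: 35.6041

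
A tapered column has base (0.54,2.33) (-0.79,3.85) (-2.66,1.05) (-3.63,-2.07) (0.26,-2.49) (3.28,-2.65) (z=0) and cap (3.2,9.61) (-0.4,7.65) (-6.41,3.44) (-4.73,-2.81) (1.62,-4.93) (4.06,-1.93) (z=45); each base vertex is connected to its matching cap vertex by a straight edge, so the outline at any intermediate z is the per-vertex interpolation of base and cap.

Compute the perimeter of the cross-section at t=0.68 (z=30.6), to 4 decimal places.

Cross-section at t=0.68: each vertex is (1-t)·p0[i] + t·p1[i].
  v1: (1-0.68)·(0.54,2.33) + 0.68·(3.2,9.61) = (2.3488,7.2804)
  v2: (1-0.68)·(-0.79,3.85) + 0.68·(-0.4,7.65) = (-0.5248,6.4340)
  v3: (1-0.68)·(-2.66,1.05) + 0.68·(-6.41,3.44) = (-5.2100,2.6752)
  v4: (1-0.68)·(-3.63,-2.07) + 0.68·(-4.73,-2.81) = (-4.3780,-2.5732)
  v5: (1-0.68)·(0.26,-2.49) + 0.68·(1.62,-4.93) = (1.1848,-4.1492)
  v6: (1-0.68)·(3.28,-2.65) + 0.68·(4.06,-1.93) = (3.8104,-2.1604)
Perimeter = Σ |v_{i+1} − v_i|:
  edge 1→2: √(-2.8736² + -0.8464²) = 2.9957 (running 2.9957)
  edge 2→3: √(-4.6852² + -3.7588²) = 6.0066 (running 9.0023)
  edge 3→4: √(0.8320² + -5.2484²) = 5.3139 (running 14.3162)
  edge 4→5: √(5.5628² + -1.5760²) = 5.7817 (running 20.0980)
  edge 5→6: √(2.6256² + 1.9888²) = 3.2938 (running 23.3918)
  edge 6→1: √(-1.4616² + 9.4408²) = 9.5533 (running 32.9450)
Perimeter = 32.9450

Perimeter at t=0.68: 32.9450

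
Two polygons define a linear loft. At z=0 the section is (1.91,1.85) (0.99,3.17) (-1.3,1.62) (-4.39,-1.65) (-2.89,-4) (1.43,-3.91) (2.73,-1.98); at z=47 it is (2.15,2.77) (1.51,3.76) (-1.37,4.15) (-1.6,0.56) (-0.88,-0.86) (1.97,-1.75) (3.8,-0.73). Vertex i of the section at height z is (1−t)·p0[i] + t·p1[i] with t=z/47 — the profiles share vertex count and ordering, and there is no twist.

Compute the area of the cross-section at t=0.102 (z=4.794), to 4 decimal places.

Cross-section at t=0.102: each vertex is (1-t)·p0[i] + t·p1[i].
  v1: (1-0.102)·(1.91,1.85) + 0.102·(2.15,2.77) = (1.9345,1.9438)
  v2: (1-0.102)·(0.99,3.17) + 0.102·(1.51,3.76) = (1.0430,3.2302)
  v3: (1-0.102)·(-1.3,1.62) + 0.102·(-1.37,4.15) = (-1.3071,1.8781)
  v4: (1-0.102)·(-4.39,-1.65) + 0.102·(-1.6,0.56) = (-4.1054,-1.4246)
  v5: (1-0.102)·(-2.89,-4) + 0.102·(-0.88,-0.86) = (-2.6850,-3.6797)
  v6: (1-0.102)·(1.43,-3.91) + 0.102·(1.97,-1.75) = (1.4851,-3.6897)
  v7: (1-0.102)·(2.73,-1.98) + 0.102·(3.8,-0.73) = (2.8391,-1.8525)
Shoelace sum Σ(x_i·y_{i+1} − x_{i+1}·y_i):
  i=1: 1.9345·3.2302 − 1.0430·1.9438 = +4.2212 (running +4.2212)
  i=2: 1.0430·1.8781 − -1.3071·3.2302 = +6.1812 (running +10.4024)
  i=3: -1.3071·-1.4246 − -4.1054·1.8781 = +9.5724 (running +19.9748)
  i=4: -4.1054·-3.6797 − -2.6850·-1.4246 = +11.2818 (running +31.2566)
  i=5: -2.6850·-3.6897 − 1.4851·-3.6797 = +15.3714 (running +46.6280)
  i=6: 1.4851·-1.8525 − 2.8391·-3.6897 = +7.7244 (running +54.3524)
  i=7: 2.8391·1.9438 − 1.9345·-1.8525 = +9.1025 (running +63.4548)
Area = |Σ|/2 = |63.4548|/2 = 31.7274

Area at t=0.102: 31.7274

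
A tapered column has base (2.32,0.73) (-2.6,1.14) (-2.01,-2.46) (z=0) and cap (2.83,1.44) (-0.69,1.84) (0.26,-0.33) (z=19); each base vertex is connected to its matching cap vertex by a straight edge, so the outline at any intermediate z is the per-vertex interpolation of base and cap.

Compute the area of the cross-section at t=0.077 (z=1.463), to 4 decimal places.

Cross-section at t=0.077: each vertex is (1-t)·p0[i] + t·p1[i].
  v1: (1-0.077)·(2.32,0.73) + 0.077·(2.83,1.44) = (2.3593,0.7847)
  v2: (1-0.077)·(-2.6,1.14) + 0.077·(-0.69,1.84) = (-2.4529,1.1939)
  v3: (1-0.077)·(-2.01,-2.46) + 0.077·(0.26,-0.33) = (-1.8352,-2.2960)
Shoelace sum Σ(x_i·y_{i+1} − x_{i+1}·y_i):
  i=1: 2.3593·1.1939 − -2.4529·0.7847 = +4.7415 (running +4.7415)
  i=2: -2.4529·-2.2960 − -1.8352·1.1939 = +7.8230 (running +12.5644)
  i=3: -1.8352·0.7847 − 2.3593·-2.2960 = +3.9768 (running +16.5413)
Area = |Σ|/2 = |16.5413|/2 = 8.2706

Area at t=0.077: 8.2706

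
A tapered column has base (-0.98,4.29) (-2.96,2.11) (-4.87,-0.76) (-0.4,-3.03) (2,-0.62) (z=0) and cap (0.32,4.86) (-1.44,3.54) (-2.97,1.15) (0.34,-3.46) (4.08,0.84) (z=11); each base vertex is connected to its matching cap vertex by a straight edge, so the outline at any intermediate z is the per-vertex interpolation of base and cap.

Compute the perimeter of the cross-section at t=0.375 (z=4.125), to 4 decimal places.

Cross-section at t=0.375: each vertex is (1-t)·p0[i] + t·p1[i].
  v1: (1-0.375)·(-0.98,4.29) + 0.375·(0.32,4.86) = (-0.4925,4.5038)
  v2: (1-0.375)·(-2.96,2.11) + 0.375·(-1.44,3.54) = (-2.3900,2.6463)
  v3: (1-0.375)·(-4.87,-0.76) + 0.375·(-2.97,1.15) = (-4.1575,-0.0438)
  v4: (1-0.375)·(-0.4,-3.03) + 0.375·(0.34,-3.46) = (-0.1225,-3.1912)
  v5: (1-0.375)·(2,-0.62) + 0.375·(4.08,0.84) = (2.7800,-0.0725)
Perimeter = Σ |v_{i+1} − v_i|:
  edge 1→2: √(-1.8975² + -1.8575²) = 2.6553 (running 2.6553)
  edge 2→3: √(-1.7675² + -2.6900²) = 3.2187 (running 5.8741)
  edge 3→4: √(4.0350² + -3.1475²) = 5.1174 (running 10.9915)
  edge 4→5: √(2.9025² + 3.1187²) = 4.2604 (running 15.2519)
  edge 5→1: √(-3.2725² + 4.5762²) = 5.6260 (running 20.8778)
Perimeter = 20.8778

Perimeter at t=0.375: 20.8778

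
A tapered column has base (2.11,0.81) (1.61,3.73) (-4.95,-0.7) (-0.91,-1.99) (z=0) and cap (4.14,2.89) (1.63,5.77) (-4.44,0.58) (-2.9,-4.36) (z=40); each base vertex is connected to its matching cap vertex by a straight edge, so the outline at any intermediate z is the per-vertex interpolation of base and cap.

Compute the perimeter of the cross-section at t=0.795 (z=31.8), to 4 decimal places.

Cross-section at t=0.795: each vertex is (1-t)·p0[i] + t·p1[i].
  v1: (1-0.795)·(2.11,0.81) + 0.795·(4.14,2.89) = (3.7239,2.4636)
  v2: (1-0.795)·(1.61,3.73) + 0.795·(1.63,5.77) = (1.6259,5.3518)
  v3: (1-0.795)·(-4.95,-0.7) + 0.795·(-4.44,0.58) = (-4.5446,0.3176)
  v4: (1-0.795)·(-0.91,-1.99) + 0.795·(-2.9,-4.36) = (-2.4920,-3.8742)
Perimeter = Σ |v_{i+1} − v_i|:
  edge 1→2: √(-2.0979² + 2.8882²) = 3.5697 (running 3.5697)
  edge 2→3: √(-6.1704² + -5.0342²) = 7.9635 (running 11.5333)
  edge 3→4: √(2.0525² + -4.1918²) = 4.6673 (running 16.2005)
  edge 4→1: √(6.2159² + 6.3378²) = 8.8772 (running 25.0777)
Perimeter = 25.0777

Perimeter at t=0.795: 25.0777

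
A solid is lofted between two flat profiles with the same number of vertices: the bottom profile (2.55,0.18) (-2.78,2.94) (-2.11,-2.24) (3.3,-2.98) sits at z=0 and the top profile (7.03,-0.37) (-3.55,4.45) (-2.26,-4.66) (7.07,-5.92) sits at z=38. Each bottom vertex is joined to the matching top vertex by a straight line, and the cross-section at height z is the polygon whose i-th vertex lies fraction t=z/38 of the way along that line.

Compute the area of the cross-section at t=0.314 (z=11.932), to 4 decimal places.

Area at t=0.314: 33.6536

Cross-section at t=0.314: each vertex is (1-t)·p0[i] + t·p1[i].
  v1: (1-0.314)·(2.55,0.18) + 0.314·(7.03,-0.37) = (3.9567,0.0073)
  v2: (1-0.314)·(-2.78,2.94) + 0.314·(-3.55,4.45) = (-3.0218,3.4141)
  v3: (1-0.314)·(-2.11,-2.24) + 0.314·(-2.26,-4.66) = (-2.1571,-2.9999)
  v4: (1-0.314)·(3.3,-2.98) + 0.314·(7.07,-5.92) = (4.4838,-3.9032)
Shoelace sum Σ(x_i·y_{i+1} − x_{i+1}·y_i):
  i=1: 3.9567·3.4141 − -3.0218·0.0073 = +13.5309 (running +13.5309)
  i=2: -3.0218·-2.9999 − -2.1571·3.4141 = +16.4296 (running +29.9605)
  i=3: -2.1571·-3.9032 − 4.4838·-2.9999 = +21.8703 (running +51.8308)
  i=4: 4.4838·0.0073 − 3.9567·-3.9032 = +15.4764 (running +67.3072)
Area = |Σ|/2 = |67.3072|/2 = 33.6536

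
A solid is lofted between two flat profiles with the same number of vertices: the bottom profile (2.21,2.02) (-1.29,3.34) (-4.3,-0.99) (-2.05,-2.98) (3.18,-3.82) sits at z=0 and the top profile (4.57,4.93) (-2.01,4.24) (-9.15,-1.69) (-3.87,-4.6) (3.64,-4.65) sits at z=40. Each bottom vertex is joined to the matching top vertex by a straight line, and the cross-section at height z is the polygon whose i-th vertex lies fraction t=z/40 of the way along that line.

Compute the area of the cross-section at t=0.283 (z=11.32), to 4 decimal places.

Cross-section at t=0.283: each vertex is (1-t)·p0[i] + t·p1[i].
  v1: (1-0.283)·(2.21,2.02) + 0.283·(4.57,4.93) = (2.8779,2.8435)
  v2: (1-0.283)·(-1.29,3.34) + 0.283·(-2.01,4.24) = (-1.4938,3.5947)
  v3: (1-0.283)·(-4.3,-0.99) + 0.283·(-9.15,-1.69) = (-5.6726,-1.1881)
  v4: (1-0.283)·(-2.05,-2.98) + 0.283·(-3.87,-4.6) = (-2.5651,-3.4385)
  v5: (1-0.283)·(3.18,-3.82) + 0.283·(3.64,-4.65) = (3.3102,-4.0549)
Shoelace sum Σ(x_i·y_{i+1} − x_{i+1}·y_i):
  i=1: 2.8779·3.5947 − -1.4938·2.8435 = +14.5927 (running +14.5927)
  i=2: -1.4938·-1.1881 − -5.6726·3.5947 = +22.1659 (running +36.7585)
  i=3: -5.6726·-3.4385 − -2.5651·-1.1881 = +16.4573 (running +53.2158)
  i=4: -2.5651·-4.0549 − 3.3102·-3.4385 = +21.7830 (running +74.9988)
  i=5: 3.3102·2.8435 − 2.8779·-4.0549 = +21.0821 (running +96.0808)
Area = |Σ|/2 = |96.0808|/2 = 48.0404

Area at t=0.283: 48.0404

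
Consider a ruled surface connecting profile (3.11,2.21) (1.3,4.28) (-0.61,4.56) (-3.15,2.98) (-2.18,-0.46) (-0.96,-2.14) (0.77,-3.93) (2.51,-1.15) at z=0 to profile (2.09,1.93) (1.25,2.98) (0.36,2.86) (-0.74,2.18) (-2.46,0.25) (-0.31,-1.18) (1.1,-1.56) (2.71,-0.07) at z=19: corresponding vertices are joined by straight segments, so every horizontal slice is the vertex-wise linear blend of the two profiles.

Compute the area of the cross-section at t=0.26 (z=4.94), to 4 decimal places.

Cross-section at t=0.26: each vertex is (1-t)·p0[i] + t·p1[i].
  v1: (1-0.26)·(3.11,2.21) + 0.26·(2.09,1.93) = (2.8448,2.1372)
  v2: (1-0.26)·(1.3,4.28) + 0.26·(1.25,2.98) = (1.2870,3.9420)
  v3: (1-0.26)·(-0.61,4.56) + 0.26·(0.36,2.86) = (-0.3578,4.1180)
  v4: (1-0.26)·(-3.15,2.98) + 0.26·(-0.74,2.18) = (-2.5234,2.7720)
  v5: (1-0.26)·(-2.18,-0.46) + 0.26·(-2.46,0.25) = (-2.2528,-0.2754)
  v6: (1-0.26)·(-0.96,-2.14) + 0.26·(-0.31,-1.18) = (-0.7910,-1.8904)
  v7: (1-0.26)·(0.77,-3.93) + 0.26·(1.1,-1.56) = (0.8558,-3.3138)
  v8: (1-0.26)·(2.51,-1.15) + 0.26·(2.71,-0.07) = (2.5620,-0.8692)
Shoelace sum Σ(x_i·y_{i+1} − x_{i+1}·y_i):
  i=1: 2.8448·3.9420 − 1.2870·2.1372 = +8.4636 (running +8.4636)
  i=2: 1.2870·4.1180 − -0.3578·3.9420 = +6.7103 (running +15.1739)
  i=3: -0.3578·2.7720 − -2.5234·4.1180 = +9.3995 (running +24.5735)
  i=4: -2.5234·-0.2754 − -2.2528·2.7720 = +6.9397 (running +31.5132)
  i=5: -2.2528·-1.8904 − -0.7910·-0.2754 = +4.0409 (running +35.5540)
  i=6: -0.7910·-3.3138 − 0.8558·-1.8904 = +4.2390 (running +39.7931)
  i=7: 0.8558·-0.8692 − 2.5620·-3.3138 = +7.7461 (running +47.5392)
  i=8: 2.5620·2.1372 − 2.8448·-0.8692 = +7.9482 (running +55.4874)
Area = |Σ|/2 = |55.4874|/2 = 27.7437

Area at t=0.26: 27.7437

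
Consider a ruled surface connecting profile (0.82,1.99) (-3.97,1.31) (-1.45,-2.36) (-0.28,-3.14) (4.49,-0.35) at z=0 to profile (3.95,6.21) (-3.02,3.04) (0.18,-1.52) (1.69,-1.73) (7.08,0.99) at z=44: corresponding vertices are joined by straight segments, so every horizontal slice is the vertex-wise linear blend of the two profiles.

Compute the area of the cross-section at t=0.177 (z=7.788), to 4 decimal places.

Area at t=0.177: 27.2067

Cross-section at t=0.177: each vertex is (1-t)·p0[i] + t·p1[i].
  v1: (1-0.177)·(0.82,1.99) + 0.177·(3.95,6.21) = (1.3740,2.7369)
  v2: (1-0.177)·(-3.97,1.31) + 0.177·(-3.02,3.04) = (-3.8018,1.6162)
  v3: (1-0.177)·(-1.45,-2.36) + 0.177·(0.18,-1.52) = (-1.1615,-2.2113)
  v4: (1-0.177)·(-0.28,-3.14) + 0.177·(1.69,-1.73) = (0.0687,-2.8904)
  v5: (1-0.177)·(4.49,-0.35) + 0.177·(7.08,0.99) = (4.9484,-0.1128)
Shoelace sum Σ(x_i·y_{i+1} − x_{i+1}·y_i):
  i=1: 1.3740·1.6162 − -3.8018·2.7369 = +12.6261 (running +12.6261)
  i=2: -3.8018·-2.2113 − -1.1615·1.6162 = +10.2843 (running +22.9104)
  i=3: -1.1615·-2.8904 − 0.0687·-2.2113 = +3.5091 (running +26.4195)
  i=4: 0.0687·-0.1128 − 4.9484·-2.8904 = +14.2953 (running +40.7149)
  i=5: 4.9484·2.7369 − 1.3740·-0.1128 = +13.6986 (running +54.4135)
Area = |Σ|/2 = |54.4135|/2 = 27.2067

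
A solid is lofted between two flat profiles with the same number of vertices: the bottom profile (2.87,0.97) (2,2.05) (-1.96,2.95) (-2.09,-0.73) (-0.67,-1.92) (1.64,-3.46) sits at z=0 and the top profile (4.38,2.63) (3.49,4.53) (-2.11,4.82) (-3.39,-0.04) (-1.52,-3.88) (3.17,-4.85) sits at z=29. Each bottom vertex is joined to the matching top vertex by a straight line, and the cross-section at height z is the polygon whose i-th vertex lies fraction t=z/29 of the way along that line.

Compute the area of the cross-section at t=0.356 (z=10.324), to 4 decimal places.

Cross-section at t=0.356: each vertex is (1-t)·p0[i] + t·p1[i].
  v1: (1-0.356)·(2.87,0.97) + 0.356·(4.38,2.63) = (3.4076,1.5610)
  v2: (1-0.356)·(2,2.05) + 0.356·(3.49,4.53) = (2.5304,2.9329)
  v3: (1-0.356)·(-1.96,2.95) + 0.356·(-2.11,4.82) = (-2.0134,3.6157)
  v4: (1-0.356)·(-2.09,-0.73) + 0.356·(-3.39,-0.04) = (-2.5528,-0.4844)
  v5: (1-0.356)·(-0.67,-1.92) + 0.356·(-1.52,-3.88) = (-0.9726,-2.6178)
  v6: (1-0.356)·(1.64,-3.46) + 0.356·(3.17,-4.85) = (2.1847,-3.9548)
Shoelace sum Σ(x_i·y_{i+1} − x_{i+1}·y_i):
  i=1: 3.4076·2.9329 − 2.5304·1.5610 = +6.0440 (running +6.0440)
  i=2: 2.5304·3.6157 − -2.0134·2.9329 = +15.0544 (running +21.0985)
  i=3: -2.0134·-0.4844 − -2.5528·3.6157 = +10.2054 (running +31.3039)
  i=4: -2.5528·-2.6178 − -0.9726·-0.4844 = +6.2115 (running +37.5154)
  i=5: -0.9726·-3.9548 − 2.1847·-2.6178 = +9.5654 (running +47.0809)
  i=6: 2.1847·1.5610 − 3.4076·-3.9548 = +16.8866 (running +63.9674)
Area = |Σ|/2 = |63.9674|/2 = 31.9837

Area at t=0.356: 31.9837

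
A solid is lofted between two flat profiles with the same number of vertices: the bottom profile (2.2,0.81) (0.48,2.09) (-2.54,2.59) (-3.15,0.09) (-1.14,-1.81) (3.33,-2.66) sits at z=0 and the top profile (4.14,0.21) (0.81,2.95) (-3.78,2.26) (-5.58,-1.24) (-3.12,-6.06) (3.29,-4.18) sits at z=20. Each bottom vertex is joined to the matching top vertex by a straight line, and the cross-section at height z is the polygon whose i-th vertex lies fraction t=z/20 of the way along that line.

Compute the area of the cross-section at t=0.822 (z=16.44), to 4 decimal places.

Area at t=0.822: 53.1437

Cross-section at t=0.822: each vertex is (1-t)·p0[i] + t·p1[i].
  v1: (1-0.822)·(2.2,0.81) + 0.822·(4.14,0.21) = (3.7947,0.3168)
  v2: (1-0.822)·(0.48,2.09) + 0.822·(0.81,2.95) = (0.7513,2.7969)
  v3: (1-0.822)·(-2.54,2.59) + 0.822·(-3.78,2.26) = (-3.5593,2.3187)
  v4: (1-0.822)·(-3.15,0.09) + 0.822·(-5.58,-1.24) = (-5.1475,-1.0033)
  v5: (1-0.822)·(-1.14,-1.81) + 0.822·(-3.12,-6.06) = (-2.7676,-5.3035)
  v6: (1-0.822)·(3.33,-2.66) + 0.822·(3.29,-4.18) = (3.2971,-3.9094)
Shoelace sum Σ(x_i·y_{i+1} − x_{i+1}·y_i):
  i=1: 3.7947·2.7969 − 0.7513·0.3168 = +10.3754 (running +10.3754)
  i=2: 0.7513·2.3187 − -3.5593·2.7969 = +11.6970 (running +22.0724)
  i=3: -3.5593·-1.0033 − -5.1475·2.3187 = +15.5065 (running +37.5789)
  i=4: -5.1475·-5.3035 − -2.7676·-1.0033 = +24.5230 (running +62.1019)
  i=5: -2.7676·-3.9094 − 3.2971·-5.3035 = +28.3059 (running +90.4078)
  i=6: 3.2971·0.3168 − 3.7947·-3.9094 = +15.8796 (running +106.2874)
Area = |Σ|/2 = |106.2874|/2 = 53.1437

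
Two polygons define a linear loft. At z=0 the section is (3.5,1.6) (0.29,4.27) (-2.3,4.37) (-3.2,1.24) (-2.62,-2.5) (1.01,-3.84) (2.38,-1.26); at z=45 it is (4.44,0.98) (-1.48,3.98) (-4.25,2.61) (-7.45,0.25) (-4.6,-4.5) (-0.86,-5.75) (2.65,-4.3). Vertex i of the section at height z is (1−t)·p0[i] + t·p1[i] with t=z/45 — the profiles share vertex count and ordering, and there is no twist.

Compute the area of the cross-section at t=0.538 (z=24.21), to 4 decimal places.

Cross-section at t=0.538: each vertex is (1-t)·p0[i] + t·p1[i].
  v1: (1-0.538)·(3.5,1.6) + 0.538·(4.44,0.98) = (4.0057,1.2664)
  v2: (1-0.538)·(0.29,4.27) + 0.538·(-1.48,3.98) = (-0.6623,4.1140)
  v3: (1-0.538)·(-2.3,4.37) + 0.538·(-4.25,2.61) = (-3.3491,3.4231)
  v4: (1-0.538)·(-3.2,1.24) + 0.538·(-7.45,0.25) = (-5.4865,0.7074)
  v5: (1-0.538)·(-2.62,-2.5) + 0.538·(-4.6,-4.5) = (-3.6852,-3.5760)
  v6: (1-0.538)·(1.01,-3.84) + 0.538·(-0.86,-5.75) = (0.0039,-4.8676)
  v7: (1-0.538)·(2.38,-1.26) + 0.538·(2.65,-4.3) = (2.5253,-2.8955)
Shoelace sum Σ(x_i·y_{i+1} − x_{i+1}·y_i):
  i=1: 4.0057·4.1140 − -0.6623·1.2664 = +17.3182 (running +17.3182)
  i=2: -0.6623·3.4231 − -3.3491·4.1140 = +11.5111 (running +28.8293)
  i=3: -3.3491·0.7074 − -5.4865·3.4231 = +16.4119 (running +45.2412)
  i=4: -5.4865·-3.5760 − -3.6852·0.7074 = +22.2266 (running +67.4678)
  i=5: -3.6852·-4.8676 − 0.0039·-3.5760 = +17.9523 (running +85.4200)
  i=6: 0.0039·-2.8955 − 2.5253·-4.8676 = +12.2805 (running +97.7005)
  i=7: 2.5253·1.2664 − 4.0057·-2.8955 = +14.7967 (running +112.4973)
Area = |Σ|/2 = |112.4973|/2 = 56.2486

Area at t=0.538: 56.2486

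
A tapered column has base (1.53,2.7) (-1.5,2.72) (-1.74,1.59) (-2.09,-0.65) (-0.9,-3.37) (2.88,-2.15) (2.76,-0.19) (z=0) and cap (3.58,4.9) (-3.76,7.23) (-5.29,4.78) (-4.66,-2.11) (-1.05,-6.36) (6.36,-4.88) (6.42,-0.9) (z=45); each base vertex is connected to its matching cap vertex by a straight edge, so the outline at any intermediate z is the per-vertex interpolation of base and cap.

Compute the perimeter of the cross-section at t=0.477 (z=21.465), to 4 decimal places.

Perimeter at t=0.477: 29.1136

Cross-section at t=0.477: each vertex is (1-t)·p0[i] + t·p1[i].
  v1: (1-0.477)·(1.53,2.7) + 0.477·(3.58,4.9) = (2.5078,3.7494)
  v2: (1-0.477)·(-1.5,2.72) + 0.477·(-3.76,7.23) = (-2.5780,4.8713)
  v3: (1-0.477)·(-1.74,1.59) + 0.477·(-5.29,4.78) = (-3.4333,3.1116)
  v4: (1-0.477)·(-2.09,-0.65) + 0.477·(-4.66,-2.11) = (-3.3159,-1.3464)
  v5: (1-0.477)·(-0.9,-3.37) + 0.477·(-1.05,-6.36) = (-0.9716,-4.7962)
  v6: (1-0.477)·(2.88,-2.15) + 0.477·(6.36,-4.88) = (4.5400,-3.4522)
  v7: (1-0.477)·(2.76,-0.19) + 0.477·(6.42,-0.9) = (4.5058,-0.5287)
Perimeter = Σ |v_{i+1} − v_i|:
  edge 1→2: √(-5.0859² + 1.1219²) = 5.2081 (running 5.2081)
  edge 2→3: √(-0.8553² + -1.7596²) = 1.9565 (running 7.1646)
  edge 3→4: √(0.1175² + -4.4581²) = 4.4596 (running 11.6242)
  edge 4→5: √(2.3443² + -3.4498²) = 4.1710 (running 15.7952)
  edge 5→6: √(5.5115² + 1.3440²) = 5.6730 (running 21.4682)
  edge 6→7: √(-0.0341² + 2.9235²) = 2.9237 (running 24.3920)
  edge 7→1: √(-1.9980² + 4.2781²) = 4.7216 (running 29.1136)
Perimeter = 29.1136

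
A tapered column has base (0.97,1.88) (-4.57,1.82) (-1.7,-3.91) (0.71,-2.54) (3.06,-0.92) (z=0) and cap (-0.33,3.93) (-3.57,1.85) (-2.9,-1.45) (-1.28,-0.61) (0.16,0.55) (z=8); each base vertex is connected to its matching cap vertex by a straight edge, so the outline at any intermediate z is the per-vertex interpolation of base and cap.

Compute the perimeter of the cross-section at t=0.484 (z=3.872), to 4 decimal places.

Perimeter at t=0.484: 17.4748

Cross-section at t=0.484: each vertex is (1-t)·p0[i] + t·p1[i].
  v1: (1-0.484)·(0.97,1.88) + 0.484·(-0.33,3.93) = (0.3408,2.8722)
  v2: (1-0.484)·(-4.57,1.82) + 0.484·(-3.57,1.85) = (-4.0860,1.8345)
  v3: (1-0.484)·(-1.7,-3.91) + 0.484·(-2.9,-1.45) = (-2.2808,-2.7194)
  v4: (1-0.484)·(0.71,-2.54) + 0.484·(-1.28,-0.61) = (-0.2532,-1.6059)
  v5: (1-0.484)·(3.06,-0.92) + 0.484·(0.16,0.55) = (1.6564,-0.2085)
Perimeter = Σ |v_{i+1} − v_i|:
  edge 1→2: √(-4.4268² + -1.0377²) = 4.5468 (running 4.5468)
  edge 2→3: √(1.8052² + -4.5539²) = 4.8986 (running 9.4454)
  edge 3→4: √(2.0276² + 1.1135²) = 2.3133 (running 11.7587)
  edge 4→5: √(1.9096² + 1.3974²) = 2.3662 (running 14.1249)
  edge 5→1: √(-1.3156² + 3.0807²) = 3.3499 (running 17.4748)
Perimeter = 17.4748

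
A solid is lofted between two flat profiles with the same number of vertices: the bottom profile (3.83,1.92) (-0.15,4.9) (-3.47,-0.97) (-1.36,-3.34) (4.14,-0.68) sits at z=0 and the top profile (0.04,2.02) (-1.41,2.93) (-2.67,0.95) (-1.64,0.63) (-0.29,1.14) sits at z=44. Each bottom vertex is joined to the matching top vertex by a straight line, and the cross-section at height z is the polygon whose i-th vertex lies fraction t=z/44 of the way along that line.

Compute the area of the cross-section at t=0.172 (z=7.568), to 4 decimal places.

Area at t=0.172: 27.8986

Cross-section at t=0.172: each vertex is (1-t)·p0[i] + t·p1[i].
  v1: (1-0.172)·(3.83,1.92) + 0.172·(0.04,2.02) = (3.1781,1.9372)
  v2: (1-0.172)·(-0.15,4.9) + 0.172·(-1.41,2.93) = (-0.3667,4.5612)
  v3: (1-0.172)·(-3.47,-0.97) + 0.172·(-2.67,0.95) = (-3.3324,-0.6398)
  v4: (1-0.172)·(-1.36,-3.34) + 0.172·(-1.64,0.63) = (-1.4082,-2.6572)
  v5: (1-0.172)·(4.14,-0.68) + 0.172·(-0.29,1.14) = (3.3780,-0.3670)
Shoelace sum Σ(x_i·y_{i+1} − x_{i+1}·y_i):
  i=1: 3.1781·4.5612 − -0.3667·1.9372 = +15.2063 (running +15.2063)
  i=2: -0.3667·-0.6398 − -3.3324·4.5612 = +15.4342 (running +30.6405)
  i=3: -3.3324·-2.6572 − -1.4082·-0.6398 = +7.9538 (running +38.5944)
  i=4: -1.4082·-0.3670 − 3.3780·-2.6572 = +9.4927 (running +48.0871)
  i=5: 3.3780·1.9372 − 3.1781·-0.3670 = +7.7102 (running +55.7973)
Area = |Σ|/2 = |55.7973|/2 = 27.8986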